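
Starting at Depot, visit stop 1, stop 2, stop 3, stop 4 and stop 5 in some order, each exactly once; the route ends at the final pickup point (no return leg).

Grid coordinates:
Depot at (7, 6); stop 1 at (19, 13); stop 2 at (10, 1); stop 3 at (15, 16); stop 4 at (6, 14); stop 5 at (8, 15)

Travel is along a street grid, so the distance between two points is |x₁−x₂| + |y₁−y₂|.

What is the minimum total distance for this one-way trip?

Minimum one-way distance = 43.

There are 5! = 120 possible orderings.
Depot → stop 1 → stop 2 → stop 3 → stop 4 → stop 5: 19+21+20+11+3 = 74
Depot → stop 1 → stop 2 → stop 3 → stop 5 → stop 4: 19+21+20+8+3 = 71
Depot → stop 1 → stop 2 → stop 4 → stop 3 → stop 5: 19+21+17+11+8 = 76
Depot → stop 1 → stop 2 → stop 4 → stop 5 → stop 3: 19+21+17+3+8 = 68
Depot → stop 1 → stop 2 → stop 5 → stop 3 → stop 4: 19+21+16+8+11 = 75
Depot → stop 1 → stop 2 → stop 5 → stop 4 → stop 3: 19+21+16+3+11 = 70
Depot → stop 1 → stop 3 → stop 2 → stop 4 → stop 5: 19+7+20+17+3 = 66
Depot → stop 1 → stop 3 → stop 2 → stop 5 → stop 4: 19+7+20+16+3 = 65
Depot → stop 1 → stop 3 → stop 4 → stop 2 → stop 5: 19+7+11+17+16 = 70
Depot → stop 1 → stop 3 → stop 4 → stop 5 → stop 2: 19+7+11+3+16 = 56
Depot → stop 1 → stop 3 → stop 5 → stop 2 → stop 4: 19+7+8+16+17 = 67
Depot → stop 1 → stop 3 → stop 5 → stop 4 → stop 2: 19+7+8+3+17 = 54
Depot → stop 1 → stop 4 → stop 2 → stop 3 → stop 5: 19+14+17+20+8 = 78
Depot → stop 1 → stop 4 → stop 2 → stop 5 → stop 3: 19+14+17+16+8 = 74
… (106 more)
Depot → stop 2 → stop 4 → stop 5 → stop 3 → stop 1: 8+17+3+8+7 = 43  ← best
The minimum is 43.
One shortest path: Depot → stop 2 → stop 4 → stop 5 → stop 3 → stop 1.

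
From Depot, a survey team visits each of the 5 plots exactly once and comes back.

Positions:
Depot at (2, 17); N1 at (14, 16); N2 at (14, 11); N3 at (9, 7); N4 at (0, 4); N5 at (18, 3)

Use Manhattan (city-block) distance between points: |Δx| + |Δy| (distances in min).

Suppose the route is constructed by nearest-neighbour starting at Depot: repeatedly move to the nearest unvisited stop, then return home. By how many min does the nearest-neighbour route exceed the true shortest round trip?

Depot: N1=13, N4=15, N3=17, N2=18, N5=30 ⇒ N1
N1: N2=5, N3=14, N5=17, N4=26 ⇒ N2
N2: N3=9, N5=12, N4=21 ⇒ N3
N3: N4=12, N5=13 ⇒ N4
N4: N5=19 ⇒ N5
NN route Depot → N1 → N2 → N3 → N4 → N5 → Depot costs 88.
Optimal: Depot → N1 → N2 → N5 → N3 → N4 → Depot costs 70 (by enumerating all 60 distinct tours).
Excess = 88 − 70 = 18.

Excess over optimum: 18 min.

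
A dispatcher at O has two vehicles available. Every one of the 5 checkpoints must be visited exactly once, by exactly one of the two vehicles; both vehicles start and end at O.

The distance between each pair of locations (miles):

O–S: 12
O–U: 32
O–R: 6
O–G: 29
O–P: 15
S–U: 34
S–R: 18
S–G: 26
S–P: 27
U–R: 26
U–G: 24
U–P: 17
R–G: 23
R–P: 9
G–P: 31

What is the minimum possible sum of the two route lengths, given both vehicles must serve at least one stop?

Try each way of splitting the stops between the two vehicles (each non-empty) and, for each split, find the best tour for each vehicle:
  {S} + {U, R, G, P}: 24 + 85 = 109
  {U} + {S, R, G, P}: 64 + 84 = 148
  {S, U} + {R, G, P}: 78 + 75 = 153
  {R} + {S, U, G, P}: 12 + 94 = 106
  {S, R} + {U, G, P}: 36 + 85 = 121
  {U, R} + {S, G, P}: 64 + 84 = 148
  … (15 splits in total)
Best: vehicle 1 O → R → O = 12; vehicle 2 O → S → G → U → P → O = 94; combined 106.

Minimum combined distance: 106 miles.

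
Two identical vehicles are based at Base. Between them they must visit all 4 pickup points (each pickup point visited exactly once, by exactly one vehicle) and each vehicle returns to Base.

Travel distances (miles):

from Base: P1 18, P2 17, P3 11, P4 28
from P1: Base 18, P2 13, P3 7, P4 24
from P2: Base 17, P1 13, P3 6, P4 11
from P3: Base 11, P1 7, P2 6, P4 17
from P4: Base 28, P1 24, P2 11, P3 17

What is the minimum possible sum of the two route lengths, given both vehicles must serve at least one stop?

Check every non-empty split of the stops between the two vehicles; for each half take its own optimal tour:
  {P1} + {P2, P3, P4}: 36 + 56 = 92
  {P2} + {P1, P3, P4}: 34 + 70 = 104
  {P1, P2} + {P3, P4}: 48 + 56 = 104
  {P3} + {P1, P2, P4}: 22 + 70 = 92
  {P1, P3} + {P2, P4}: 36 + 56 = 92
  {P2, P3} + {P1, P4}: 34 + 70 = 104
  … (7 splits in total)
Best: vehicle 1 Base → P1 → Base = 36; vehicle 2 Base → P2 → P4 → P3 → Base = 56; combined 92.

Minimum combined distance: 92 miles.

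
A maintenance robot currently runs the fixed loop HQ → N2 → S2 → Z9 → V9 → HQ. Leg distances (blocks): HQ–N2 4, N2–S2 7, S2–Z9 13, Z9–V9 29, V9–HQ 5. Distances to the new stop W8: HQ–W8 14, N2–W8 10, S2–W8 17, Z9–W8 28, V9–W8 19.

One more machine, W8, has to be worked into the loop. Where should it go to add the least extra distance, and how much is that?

Insertion cost between consecutive stops i–j is d(i,W8) + d(W8,j) − d(i,j):
  between HQ and N2: 14 + 10 − 4 = 20
  between N2 and S2: 10 + 17 − 7 = 20
  between S2 and Z9: 17 + 28 − 13 = 32
  between Z9 and V9: 28 + 19 − 29 = 18
  between V9 and HQ: 19 + 14 − 5 = 28
Cheapest insertion is between Z9 and V9, adding 18.
New total = 58 + 18 = 76.

+18 blocks — insert W8 between Z9 and V9.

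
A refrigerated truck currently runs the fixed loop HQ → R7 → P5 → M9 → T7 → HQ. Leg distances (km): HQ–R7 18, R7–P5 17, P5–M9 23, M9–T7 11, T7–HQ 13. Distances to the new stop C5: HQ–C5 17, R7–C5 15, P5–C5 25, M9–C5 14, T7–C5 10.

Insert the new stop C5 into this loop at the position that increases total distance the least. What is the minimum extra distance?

Insertion cost between consecutive stops i–j is d(i,C5) + d(C5,j) − d(i,j):
  between HQ and R7: 17 + 15 − 18 = 14
  between R7 and P5: 15 + 25 − 17 = 23
  between P5 and M9: 25 + 14 − 23 = 16
  between M9 and T7: 14 + 10 − 11 = 13
  between T7 and HQ: 10 + 17 − 13 = 14
Cheapest insertion is between M9 and T7, adding 13.
New total = 82 + 13 = 95.

+13 km — insert C5 between M9 and T7.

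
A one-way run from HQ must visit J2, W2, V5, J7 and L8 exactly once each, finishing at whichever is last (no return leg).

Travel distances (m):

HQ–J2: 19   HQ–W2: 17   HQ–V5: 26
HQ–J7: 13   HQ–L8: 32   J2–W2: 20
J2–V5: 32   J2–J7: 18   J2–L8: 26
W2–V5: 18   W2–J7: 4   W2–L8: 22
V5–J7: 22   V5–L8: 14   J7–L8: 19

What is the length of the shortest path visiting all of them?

Minimum one-way distance = 73 m.

There are 5! = 120 possible orderings.
HQ → J2 → W2 → V5 → J7 → L8: 19+20+18+22+19 = 98
HQ → J2 → W2 → V5 → L8 → J7: 19+20+18+14+19 = 90
HQ → J2 → W2 → J7 → V5 → L8: 19+20+4+22+14 = 79
HQ → J2 → W2 → J7 → L8 → V5: 19+20+4+19+14 = 76
HQ → J2 → W2 → L8 → V5 → J7: 19+20+22+14+22 = 97
HQ → J2 → W2 → L8 → J7 → V5: 19+20+22+19+22 = 102
HQ → J2 → V5 → W2 → J7 → L8: 19+32+18+4+19 = 92
HQ → J2 → V5 → W2 → L8 → J7: 19+32+18+22+19 = 110
HQ → J2 → V5 → J7 → W2 → L8: 19+32+22+4+22 = 99
HQ → J2 → V5 → J7 → L8 → W2: 19+32+22+19+22 = 114
HQ → J2 → V5 → L8 → W2 → J7: 19+32+14+22+4 = 91
HQ → J2 → V5 → L8 → J7 → W2: 19+32+14+19+4 = 88
HQ → J2 → J7 → W2 → V5 → L8: 19+18+4+18+14 = 73
HQ → J2 → J7 → W2 → L8 → V5: 19+18+4+22+14 = 77
… (106 more)
The minimum is 73.
One shortest path: HQ → J2 → J7 → W2 → V5 → L8.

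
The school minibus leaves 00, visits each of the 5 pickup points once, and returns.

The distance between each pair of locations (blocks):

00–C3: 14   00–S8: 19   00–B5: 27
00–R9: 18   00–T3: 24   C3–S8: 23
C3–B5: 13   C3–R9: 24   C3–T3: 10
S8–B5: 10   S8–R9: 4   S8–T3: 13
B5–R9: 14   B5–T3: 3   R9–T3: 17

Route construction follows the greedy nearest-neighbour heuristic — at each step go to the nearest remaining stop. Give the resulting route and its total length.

Nearest-neighbour total = 59 blocks; route 00 → C3 → T3 → B5 → S8 → R9 → 00.

00 → [C3:14 / R9:18 / S8:19 / T3:24 / B5:27] → C3 (14)
C3 → [T3:10 / B5:13 / S8:23 / R9:24] → T3 (10)
T3 → [B5:3 / S8:13 / R9:17] → B5 (3)
B5 → [S8:10 / R9:14] → S8 (10)
S8 → [R9:4] → R9 (4)
Return R9→00: 18.
Total = 14 + 10 + 3 + 10 + 4 + 18 = 59.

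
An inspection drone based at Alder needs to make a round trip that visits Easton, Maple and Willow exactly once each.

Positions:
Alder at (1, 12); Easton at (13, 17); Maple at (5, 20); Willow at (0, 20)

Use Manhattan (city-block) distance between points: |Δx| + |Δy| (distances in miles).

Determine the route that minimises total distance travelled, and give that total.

Shortest round trip = 42 miles.

With 3 stops there are 3!/2 = 3 distinct round trips (a route and its reverse cost the same).
Alder→Easton→Maple→Willow→Alder: 17+11+5+9 = 42
Alder→Easton→Willow→Maple→Alder: 17+16+5+12 = 50
Alder→Maple→Easton→Willow→Alder: 12+11+16+9 = 48
The minimum is 42.
One optimal route: Alder → Easton → Maple → Willow → Alder (or its reverse).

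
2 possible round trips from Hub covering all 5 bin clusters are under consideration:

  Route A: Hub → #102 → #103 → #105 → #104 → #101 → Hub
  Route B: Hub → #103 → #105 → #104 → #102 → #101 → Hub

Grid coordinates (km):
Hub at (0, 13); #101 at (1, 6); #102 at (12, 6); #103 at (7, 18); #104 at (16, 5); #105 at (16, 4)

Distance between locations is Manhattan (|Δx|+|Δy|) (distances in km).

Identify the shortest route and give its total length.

Shortest is Route B, total 60 km.

Route A: 19 + 17 + 23 + 1 + 16 + 8 = 84
Route B: 12 + 23 + 1 + 5 + 11 + 8 = 60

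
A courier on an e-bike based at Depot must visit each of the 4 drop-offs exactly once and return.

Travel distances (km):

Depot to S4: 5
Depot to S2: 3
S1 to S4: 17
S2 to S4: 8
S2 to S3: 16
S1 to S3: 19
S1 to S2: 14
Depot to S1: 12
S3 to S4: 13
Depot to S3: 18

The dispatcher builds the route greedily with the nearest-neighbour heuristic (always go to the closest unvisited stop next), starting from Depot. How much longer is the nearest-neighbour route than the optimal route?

Depot: S2=3, S4=5, S1=12, S3=18 ⇒ S2
S2: S4=8, S1=14, S3=16 ⇒ S4
S4: S3=13, S1=17 ⇒ S3
S3: S1=19 ⇒ S1
NN route Depot → S2 → S4 → S3 → S1 → Depot costs 55.
Optimal: Depot → S2 → S1 → S3 → S4 → Depot costs 54 (by enumerating all 12 distinct tours).
Excess = 55 − 54 = 1.

1 km longer than the optimal tour.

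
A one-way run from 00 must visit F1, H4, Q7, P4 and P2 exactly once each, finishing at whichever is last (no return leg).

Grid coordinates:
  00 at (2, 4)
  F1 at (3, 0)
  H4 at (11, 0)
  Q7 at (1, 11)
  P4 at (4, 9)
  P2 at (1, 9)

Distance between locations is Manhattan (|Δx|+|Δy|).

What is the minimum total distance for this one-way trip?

Minimum one-way distance = 31.

There are 5! = 120 possible orderings.
00→F1→H4→Q7→P4→P2: 5+8+21+5+3 = 42
00→F1→H4→Q7→P2→P4: 5+8+21+2+3 = 39
00→F1→H4→P4→Q7→P2: 5+8+16+5+2 = 36
00→F1→H4→P4→P2→Q7: 5+8+16+3+2 = 34
00→F1→H4→P2→Q7→P4: 5+8+19+2+5 = 39
00→F1→H4→P2→P4→Q7: 5+8+19+3+5 = 40
00→F1→Q7→H4→P4→P2: 5+13+21+16+3 = 58
00→F1→Q7→H4→P2→P4: 5+13+21+19+3 = 61
00→F1→Q7→P4→H4→P2: 5+13+5+16+19 = 58
00→F1→Q7→P4→P2→H4: 5+13+5+3+19 = 45
00→F1→Q7→P2→H4→P4: 5+13+2+19+16 = 55
00→F1→Q7→P2→P4→H4: 5+13+2+3+16 = 39
00→F1→P4→H4→Q7→P2: 5+10+16+21+2 = 54
00→F1→P4→H4→P2→Q7: 5+10+16+19+2 = 52
… (106 more)
00→Q7→P2→P4→F1→H4: 8+2+3+10+8 = 31  ← best
The minimum is 31.
One shortest path: 00 → Q7 → P2 → P4 → F1 → H4.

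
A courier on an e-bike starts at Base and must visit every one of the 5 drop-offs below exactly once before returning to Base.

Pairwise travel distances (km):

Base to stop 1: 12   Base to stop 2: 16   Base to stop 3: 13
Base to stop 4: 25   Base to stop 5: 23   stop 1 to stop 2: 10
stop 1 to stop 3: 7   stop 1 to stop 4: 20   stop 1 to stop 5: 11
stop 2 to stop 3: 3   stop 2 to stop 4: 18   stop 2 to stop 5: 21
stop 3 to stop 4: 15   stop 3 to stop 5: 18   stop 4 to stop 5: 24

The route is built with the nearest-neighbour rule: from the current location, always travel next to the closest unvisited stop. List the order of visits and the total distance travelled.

Total distance 87 km via the nearest-neighbour route Base → stop 1 → stop 3 → stop 2 → stop 4 → stop 5 → Base.

From Base: distances to unvisited — stop 1=12, stop 3=13, stop 2=16, stop 5=23, stop 4=25. Nearest is stop 1 (12).
From stop 1: distances to unvisited — stop 3=7, stop 2=10, stop 5=11, stop 4=20. Nearest is stop 3 (7).
From stop 3: distances to unvisited — stop 2=3, stop 4=15, stop 5=18. Nearest is stop 2 (3).
From stop 2: distances to unvisited — stop 4=18, stop 5=21. Nearest is stop 4 (18).
From stop 4: distances to unvisited — stop 5=24. Nearest is stop 5 (24).
Return stop 5→Base: 23.
Total = 12 + 7 + 3 + 18 + 24 + 23 = 87.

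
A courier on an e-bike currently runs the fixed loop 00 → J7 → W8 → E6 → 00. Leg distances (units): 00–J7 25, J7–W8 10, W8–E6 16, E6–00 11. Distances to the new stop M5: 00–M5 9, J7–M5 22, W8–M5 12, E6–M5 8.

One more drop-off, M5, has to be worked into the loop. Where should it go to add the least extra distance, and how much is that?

Minimum extra distance: 4, inserting M5 between W8 and E6.

Insertion cost between consecutive stops i–j is d(i,M5) + d(M5,j) − d(i,j):
  between 00 and J7: 9 + 22 − 25 = 6
  between J7 and W8: 22 + 12 − 10 = 24
  between W8 and E6: 12 + 8 − 16 = 4
  between E6 and 00: 8 + 9 − 11 = 6
Cheapest insertion is between W8 and E6, adding 4.
New total = 62 + 4 = 66.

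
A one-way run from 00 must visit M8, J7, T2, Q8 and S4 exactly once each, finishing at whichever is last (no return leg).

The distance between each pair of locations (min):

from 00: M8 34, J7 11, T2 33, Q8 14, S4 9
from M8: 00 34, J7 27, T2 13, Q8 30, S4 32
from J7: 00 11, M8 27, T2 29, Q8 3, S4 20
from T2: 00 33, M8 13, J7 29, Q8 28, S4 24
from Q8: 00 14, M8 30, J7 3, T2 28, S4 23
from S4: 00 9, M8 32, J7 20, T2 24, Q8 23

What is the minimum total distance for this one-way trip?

73 min — the minimum one-way total.

There are 5! = 120 possible orderings.
00 → M8 → J7 → T2 → Q8 → S4: 34+27+29+28+23 = 141
00 → M8 → J7 → T2 → S4 → Q8: 34+27+29+24+23 = 137
00 → M8 → J7 → Q8 → T2 → S4: 34+27+3+28+24 = 116
00 → M8 → J7 → Q8 → S4 → T2: 34+27+3+23+24 = 111
00 → M8 → J7 → S4 → T2 → Q8: 34+27+20+24+28 = 133
00 → M8 → J7 → S4 → Q8 → T2: 34+27+20+23+28 = 132
00 → M8 → T2 → J7 → Q8 → S4: 34+13+29+3+23 = 102
00 → M8 → T2 → J7 → S4 → Q8: 34+13+29+20+23 = 119
00 → M8 → T2 → Q8 → J7 → S4: 34+13+28+3+20 = 98
00 → M8 → T2 → Q8 → S4 → J7: 34+13+28+23+20 = 118
00 → M8 → T2 → S4 → J7 → Q8: 34+13+24+20+3 = 94
00 → M8 → T2 → S4 → Q8 → J7: 34+13+24+23+3 = 97
00 → M8 → Q8 → J7 → T2 → S4: 34+30+3+29+24 = 120
00 → M8 → Q8 → J7 → S4 → T2: 34+30+3+20+24 = 111
… (106 more)
00 → S4 → J7 → Q8 → T2 → M8: 9+20+3+28+13 = 73  ← best
The minimum is 73.
One shortest path: 00 → S4 → J7 → Q8 → T2 → M8.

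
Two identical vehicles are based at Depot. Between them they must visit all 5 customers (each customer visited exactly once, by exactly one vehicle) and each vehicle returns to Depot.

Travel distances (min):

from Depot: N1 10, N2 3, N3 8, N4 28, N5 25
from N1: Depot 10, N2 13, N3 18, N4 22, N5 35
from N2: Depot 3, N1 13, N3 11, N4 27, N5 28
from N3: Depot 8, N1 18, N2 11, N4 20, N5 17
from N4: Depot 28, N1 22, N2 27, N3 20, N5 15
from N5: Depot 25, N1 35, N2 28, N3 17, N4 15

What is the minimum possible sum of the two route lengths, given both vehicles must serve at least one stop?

Minimum combined distance: 78 min.

There are 2^4 − 1 = 15 ways to divide the 5 stops into two non-empty groups. For each, the best each vehicle can do is its own shortest tour through its group:
  {N1} + {N2, N3, N4, N5}: 20 + 70 = 90
  {N2} + {N1, N3, N4, N5}: 6 + 72 = 78
  {N1, N2} + {N3, N4, N5}: 26 + 68 = 94
  {N3} + {N1, N2, N4, N5}: 16 + 78 = 94
  {N1, N3} + {N2, N4, N5}: 36 + 70 = 106
  {N2, N3} + {N1, N4, N5}: 22 + 72 = 94
  … (15 splits in total)
Best: vehicle 1 Depot → N2 → Depot = 6; vehicle 2 Depot → N1 → N4 → N5 → N3 → Depot = 72; combined 78.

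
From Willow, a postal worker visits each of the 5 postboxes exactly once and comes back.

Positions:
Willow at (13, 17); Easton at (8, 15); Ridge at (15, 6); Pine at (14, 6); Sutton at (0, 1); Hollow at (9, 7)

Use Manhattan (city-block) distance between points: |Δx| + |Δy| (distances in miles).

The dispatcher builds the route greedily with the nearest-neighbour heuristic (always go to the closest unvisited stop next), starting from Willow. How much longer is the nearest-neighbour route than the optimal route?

From Willow: Easton=7, Pine=12, Ridge=13, Hollow=14, Sutton=29 → choose Easton (7).
From Easton: Hollow=9, Pine=15, Ridge=16, Sutton=22 → choose Hollow (9).
From Hollow: Pine=6, Ridge=7, Sutton=15 → choose Pine (6).
From Pine: Ridge=1, Sutton=19 → choose Ridge (1).
From Ridge: Sutton=20 → choose Sutton (20).
NN route Willow → Easton → Hollow → Pine → Ridge → Sutton → Willow costs 72.
Optimal: Willow → Easton → Sutton → Hollow → Ridge → Pine → Willow costs 64 (by enumerating all 60 distinct tours).
Excess = 72 − 64 = 8.

8 miles longer than the optimal tour.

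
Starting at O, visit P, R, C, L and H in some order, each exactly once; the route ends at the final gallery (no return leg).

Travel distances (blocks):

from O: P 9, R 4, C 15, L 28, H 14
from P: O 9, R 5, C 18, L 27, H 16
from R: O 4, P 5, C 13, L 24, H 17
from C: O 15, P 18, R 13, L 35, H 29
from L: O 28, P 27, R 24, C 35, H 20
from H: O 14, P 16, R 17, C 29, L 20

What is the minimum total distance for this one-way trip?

Shortest open route: 69 blocks.

There are 5! = 120 possible orderings.
O → P → R → C → L → H: 9+5+13+35+20 = 82
O → P → R → C → H → L: 9+5+13+29+20 = 76
O → P → R → L → C → H: 9+5+24+35+29 = 102
O → P → R → L → H → C: 9+5+24+20+29 = 87
O → P → R → H → C → L: 9+5+17+29+35 = 95
O → P → R → H → L → C: 9+5+17+20+35 = 86
O → P → C → R → L → H: 9+18+13+24+20 = 84
O → P → C → R → H → L: 9+18+13+17+20 = 77
O → P → C → L → R → H: 9+18+35+24+17 = 103
O → P → C → L → H → R: 9+18+35+20+17 = 99
O → P → C → H → R → L: 9+18+29+17+24 = 97
O → P → C → H → L → R: 9+18+29+20+24 = 100
O → P → L → R → C → H: 9+27+24+13+29 = 102
O → P → L → R → H → C: 9+27+24+17+29 = 106
… (106 more)
O → C → R → P → H → L: 15+13+5+16+20 = 69  ← best
The minimum is 69.
One shortest path: O → C → R → P → H → L.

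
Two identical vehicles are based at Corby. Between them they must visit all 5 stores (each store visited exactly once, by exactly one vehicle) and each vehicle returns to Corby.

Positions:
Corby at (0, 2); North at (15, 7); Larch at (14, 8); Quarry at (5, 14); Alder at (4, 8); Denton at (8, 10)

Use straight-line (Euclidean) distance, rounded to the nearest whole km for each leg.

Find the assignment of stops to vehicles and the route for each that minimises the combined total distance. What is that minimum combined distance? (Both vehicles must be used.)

There are 2^4 − 1 = 15 ways to divide the 5 stops into two non-empty groups. For each, the best each vehicle can do is its own shortest tour through its group:
  {North} + {Larch, Quarry, Alder, Denton}: 32 + 39 = 71
  {Larch} + {North, Quarry, Alder, Denton}: 30 + 42 = 72
  {North, Larch} + {Quarry, Alder, Denton}: 32 + 29 = 61
  {Quarry} + {North, Larch, Alder, Denton}: 26 + 34 = 60
  {North, Quarry} + {Larch, Alder, Denton}: 41 + 32 = 73
  {Larch, Quarry} + {North, Alder, Denton}: 39 + 35 = 74
  … (15 splits in total)
  {Alder} + {North, Larch, Quarry, Denton}: 14 + 41 = 55  ← best
Best: vehicle 1 Corby → Alder → Corby = 14; vehicle 2 Corby → North → Larch → Denton → Quarry → Corby = 41; combined 55.

Minimum combined distance: 55 km.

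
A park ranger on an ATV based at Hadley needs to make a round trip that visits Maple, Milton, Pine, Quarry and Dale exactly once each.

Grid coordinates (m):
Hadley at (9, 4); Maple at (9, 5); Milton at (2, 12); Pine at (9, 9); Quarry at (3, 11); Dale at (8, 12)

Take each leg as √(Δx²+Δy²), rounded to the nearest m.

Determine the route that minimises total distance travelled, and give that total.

With 5 stops there are 5!/2 = 60 distinct round trips (a route and its reverse cost the same).
Hadley→Maple→Milton→Pine→Quarry→Dale→Hadley: 1+10+8+6+5+8 = 38
Hadley→Maple→Milton→Pine→Dale→Quarry→Hadley: 1+10+8+3+5+9 = 36
Hadley→Maple→Milton→Quarry→Pine→Dale→Hadley: 1+10+1+6+3+8 = 29
Hadley→Maple→Milton→Quarry→Dale→Pine→Hadley: 1+10+1+5+3+5 = 25
Hadley→Maple→Milton→Dale→Pine→Quarry→Hadley: 1+10+6+3+6+9 = 35
Hadley→Maple→Milton→Dale→Quarry→Pine→Hadley: 1+10+6+5+6+5 = 33
Hadley→Maple→Pine→Milton→Quarry→Dale→Hadley: 1+4+8+1+5+8 = 27
Hadley→Maple→Pine→Milton→Dale→Quarry→Hadley: 1+4+8+6+5+9 = 33
Hadley→Maple→Pine→Quarry→Milton→Dale→Hadley: 1+4+6+1+6+8 = 26
Hadley→Maple→Pine→Quarry→Dale→Milton→Hadley: 1+4+6+5+6+11 = 33
Hadley→Maple→Pine→Dale→Milton→Quarry→Hadley: 1+4+3+6+1+9 = 24
Hadley→Maple→Pine→Dale→Quarry→Milton→Hadley: 1+4+3+5+1+11 = 25
Hadley→Maple→Quarry→Milton→Pine→Dale→Hadley: 1+8+1+8+3+8 = 29
Hadley→Maple→Quarry→Milton→Dale→Pine→Hadley: 1+8+1+6+3+5 = 24
… (46 more)
The minimum is 24.
One optimal route: Hadley → Maple → Pine → Dale → Milton → Quarry → Hadley (or its reverse).

24 m — the shortest possible round trip.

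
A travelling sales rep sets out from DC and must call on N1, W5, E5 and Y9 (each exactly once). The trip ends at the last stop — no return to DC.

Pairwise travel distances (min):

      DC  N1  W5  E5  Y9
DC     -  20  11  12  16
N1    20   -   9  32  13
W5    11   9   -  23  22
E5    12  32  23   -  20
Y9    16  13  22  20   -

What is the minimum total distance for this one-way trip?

Minimum one-way distance = 53 min.

There are 4! = 24 possible orderings.
DC - N1 - W5 - E5 - Y9: 20+9+23+20 = 72
DC - N1 - W5 - Y9 - E5: 20+9+22+20 = 71
DC - N1 - E5 - W5 - Y9: 20+32+23+22 = 97
DC - N1 - E5 - Y9 - W5: 20+32+20+22 = 94
DC - N1 - Y9 - W5 - E5: 20+13+22+23 = 78
DC - N1 - Y9 - E5 - W5: 20+13+20+23 = 76
DC - W5 - N1 - E5 - Y9: 11+9+32+20 = 72
DC - W5 - N1 - Y9 - E5: 11+9+13+20 = 53
DC - W5 - E5 - N1 - Y9: 11+23+32+13 = 79
DC - W5 - E5 - Y9 - N1: 11+23+20+13 = 67
DC - W5 - Y9 - N1 - E5: 11+22+13+32 = 78
DC - W5 - Y9 - E5 - N1: 11+22+20+32 = 85
DC - E5 - N1 - W5 - Y9: 12+32+9+22 = 75
DC - E5 - N1 - Y9 - W5: 12+32+13+22 = 79
… (10 more)
The minimum is 53.
One shortest path: DC → W5 → N1 → Y9 → E5.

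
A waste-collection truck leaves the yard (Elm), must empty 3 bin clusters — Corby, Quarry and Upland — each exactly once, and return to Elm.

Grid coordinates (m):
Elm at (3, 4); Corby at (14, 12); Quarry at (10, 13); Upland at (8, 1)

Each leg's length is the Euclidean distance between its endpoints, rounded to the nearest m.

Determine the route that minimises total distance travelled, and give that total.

With 3 stops there are 3!/2 = 3 distinct round trips (a route and its reverse cost the same).
Elm→Corby→Quarry→Upland→Elm: 14+4+12+6 = 36
Elm→Corby→Upland→Quarry→Elm: 14+13+12+11 = 50
Elm→Quarry→Corby→Upland→Elm: 11+4+13+6 = 34
The minimum is 34.
One optimal route: Elm → Quarry → Corby → Upland → Elm (or its reverse).

34 m — the shortest possible round trip.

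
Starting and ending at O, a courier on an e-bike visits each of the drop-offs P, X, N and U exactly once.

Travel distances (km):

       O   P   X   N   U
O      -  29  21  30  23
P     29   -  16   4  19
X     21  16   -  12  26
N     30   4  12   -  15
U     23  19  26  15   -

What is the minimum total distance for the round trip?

79 km — the shortest possible round trip.

With 4 stops there are 4!/2 = 12 distinct round trips (a route and its reverse cost the same).
O-P-X-N-U-O: 29+16+12+15+23 = 95
O-P-X-U-N-O: 29+16+26+15+30 = 116
O-P-N-X-U-O: 29+4+12+26+23 = 94
O-P-N-U-X-O: 29+4+15+26+21 = 95
O-P-U-X-N-O: 29+19+26+12+30 = 116
O-P-U-N-X-O: 29+19+15+12+21 = 96
O-X-P-N-U-O: 21+16+4+15+23 = 79
O-X-P-U-N-O: 21+16+19+15+30 = 101
O-X-N-P-U-O: 21+12+4+19+23 = 79
O-X-U-P-N-O: 21+26+19+4+30 = 100
O-N-P-X-U-O: 30+4+16+26+23 = 99
O-N-X-P-U-O: 30+12+16+19+23 = 100
The minimum is 79.
One optimal route: O → X → P → N → U → O (or its reverse).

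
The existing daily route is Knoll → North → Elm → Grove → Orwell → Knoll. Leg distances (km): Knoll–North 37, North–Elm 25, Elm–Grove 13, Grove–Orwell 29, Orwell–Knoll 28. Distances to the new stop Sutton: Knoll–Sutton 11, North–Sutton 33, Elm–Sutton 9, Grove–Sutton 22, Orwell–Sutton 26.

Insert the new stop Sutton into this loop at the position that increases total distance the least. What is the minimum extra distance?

Minimum extra distance: 7 km, inserting Sutton between Knoll and North.

Insertion cost between consecutive stops i–j is d(i,Sutton) + d(Sutton,j) − d(i,j):
  between Knoll and North: 11 + 33 − 37 = 7
  between North and Elm: 33 + 9 − 25 = 17
  between Elm and Grove: 9 + 22 − 13 = 18
  between Grove and Orwell: 22 + 26 − 29 = 19
  between Orwell and Knoll: 26 + 11 − 28 = 9
Cheapest insertion is between Knoll and North, adding 7.
New total = 132 + 7 = 139.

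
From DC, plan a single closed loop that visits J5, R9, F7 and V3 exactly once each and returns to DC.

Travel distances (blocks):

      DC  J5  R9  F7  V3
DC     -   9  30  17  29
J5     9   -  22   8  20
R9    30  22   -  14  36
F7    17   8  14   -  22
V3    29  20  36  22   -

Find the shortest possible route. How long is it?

Shortest round trip = 95 blocks.

There are 12 distinct closed tours to check (reversals are equivalent).
DC - J5 - R9 - F7 - V3 - DC: 9+22+14+22+29 = 96
DC - J5 - R9 - V3 - F7 - DC: 9+22+36+22+17 = 106
DC - J5 - F7 - R9 - V3 - DC: 9+8+14+36+29 = 96
DC - J5 - F7 - V3 - R9 - DC: 9+8+22+36+30 = 105
DC - J5 - V3 - R9 - F7 - DC: 9+20+36+14+17 = 96
DC - J5 - V3 - F7 - R9 - DC: 9+20+22+14+30 = 95
DC - R9 - J5 - F7 - V3 - DC: 30+22+8+22+29 = 111
DC - R9 - J5 - V3 - F7 - DC: 30+22+20+22+17 = 111
DC - R9 - F7 - J5 - V3 - DC: 30+14+8+20+29 = 101
DC - R9 - V3 - J5 - F7 - DC: 30+36+20+8+17 = 111
DC - F7 - J5 - R9 - V3 - DC: 17+8+22+36+29 = 112
DC - F7 - R9 - J5 - V3 - DC: 17+14+22+20+29 = 102
The minimum is 95.
One optimal route: DC → J5 → V3 → F7 → R9 → DC (or its reverse).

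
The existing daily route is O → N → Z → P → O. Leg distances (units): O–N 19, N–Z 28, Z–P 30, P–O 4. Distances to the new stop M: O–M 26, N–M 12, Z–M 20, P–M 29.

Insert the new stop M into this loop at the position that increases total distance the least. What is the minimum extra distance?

Minimum extra distance: 4, inserting M between N and Z.

Insertion cost between consecutive stops i–j is d(i,M) + d(M,j) − d(i,j):
  between O and N: 26 + 12 − 19 = 19
  between N and Z: 12 + 20 − 28 = 4
  between Z and P: 20 + 29 − 30 = 19
  between P and O: 29 + 26 − 4 = 51
Cheapest insertion is between N and Z, adding 4.
New total = 81 + 4 = 85.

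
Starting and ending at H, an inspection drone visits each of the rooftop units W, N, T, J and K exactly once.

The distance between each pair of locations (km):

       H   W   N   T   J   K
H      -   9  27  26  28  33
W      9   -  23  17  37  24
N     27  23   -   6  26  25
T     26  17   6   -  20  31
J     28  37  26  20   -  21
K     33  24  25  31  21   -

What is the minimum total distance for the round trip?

H-W-N-T-J-K-H: 9+23+6+20+21+33 = 112
H-W-N-T-K-J-H: 9+23+6+31+21+28 = 118
H-W-N-J-T-K-H: 9+23+26+20+31+33 = 142
H-W-N-J-K-T-H: 9+23+26+21+31+26 = 136
H-W-N-K-T-J-H: 9+23+25+31+20+28 = 136
H-W-N-K-J-T-H: 9+23+25+21+20+26 = 124
H-W-T-N-J-K-H: 9+17+6+26+21+33 = 112
H-W-T-N-K-J-H: 9+17+6+25+21+28 = 106
H-W-T-J-N-K-H: 9+17+20+26+25+33 = 130
H-W-T-J-K-N-H: 9+17+20+21+25+27 = 119
H-W-T-K-N-J-H: 9+17+31+25+26+28 = 136
H-W-T-K-J-N-H: 9+17+31+21+26+27 = 131
H-W-J-N-T-K-H: 9+37+26+6+31+33 = 142
H-W-J-N-K-T-H: 9+37+26+25+31+26 = 154
… (46 more)
The minimum is 106.
One optimal route: H → W → T → N → K → J → H (or its reverse).

Minimum total distance: 106 km.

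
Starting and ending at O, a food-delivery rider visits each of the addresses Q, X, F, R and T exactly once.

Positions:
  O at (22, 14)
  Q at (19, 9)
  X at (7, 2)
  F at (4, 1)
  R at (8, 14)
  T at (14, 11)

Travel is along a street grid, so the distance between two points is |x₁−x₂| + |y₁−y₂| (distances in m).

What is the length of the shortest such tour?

O - Q - X - F - R - T - O: 8+19+4+17+9+11 = 68
O - Q - X - F - T - R - O: 8+19+4+20+9+14 = 74
O - Q - X - R - F - T - O: 8+19+13+17+20+11 = 88
O - Q - X - R - T - F - O: 8+19+13+9+20+31 = 100
O - Q - X - T - F - R - O: 8+19+16+20+17+14 = 94
O - Q - X - T - R - F - O: 8+19+16+9+17+31 = 100
O - Q - F - X - R - T - O: 8+23+4+13+9+11 = 68
O - Q - F - X - T - R - O: 8+23+4+16+9+14 = 74
O - Q - F - R - X - T - O: 8+23+17+13+16+11 = 88
O - Q - F - R - T - X - O: 8+23+17+9+16+27 = 100
O - Q - F - T - X - R - O: 8+23+20+16+13+14 = 94
O - Q - F - T - R - X - O: 8+23+20+9+13+27 = 100
O - Q - R - X - F - T - O: 8+16+13+4+20+11 = 72
O - Q - R - X - T - F - O: 8+16+13+16+20+31 = 104
… (46 more)
O - Q - T - X - F - R - O: 8+7+16+4+17+14 = 66  ← best
The minimum is 66.
One optimal route: O → Q → T → X → F → R → O (or its reverse).

Minimum total distance: 66 m.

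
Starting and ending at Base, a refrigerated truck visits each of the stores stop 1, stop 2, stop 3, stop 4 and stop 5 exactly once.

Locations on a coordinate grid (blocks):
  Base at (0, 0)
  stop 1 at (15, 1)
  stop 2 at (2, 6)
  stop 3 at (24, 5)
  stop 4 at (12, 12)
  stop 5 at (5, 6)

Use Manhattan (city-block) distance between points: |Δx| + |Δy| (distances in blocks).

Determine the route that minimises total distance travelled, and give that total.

Shortest round trip = 72 blocks.

Base→stop 1→stop 2→stop 3→stop 4→stop 5→Base: 16+18+23+19+13+11 = 100
Base→stop 1→stop 2→stop 3→stop 5→stop 4→Base: 16+18+23+20+13+24 = 114
Base→stop 1→stop 2→stop 4→stop 3→stop 5→Base: 16+18+16+19+20+11 = 100
Base→stop 1→stop 2→stop 4→stop 5→stop 3→Base: 16+18+16+13+20+29 = 112
Base→stop 1→stop 2→stop 5→stop 3→stop 4→Base: 16+18+3+20+19+24 = 100
Base→stop 1→stop 2→stop 5→stop 4→stop 3→Base: 16+18+3+13+19+29 = 98
Base→stop 1→stop 3→stop 2→stop 4→stop 5→Base: 16+13+23+16+13+11 = 92
Base→stop 1→stop 3→stop 2→stop 5→stop 4→Base: 16+13+23+3+13+24 = 92
Base→stop 1→stop 3→stop 4→stop 2→stop 5→Base: 16+13+19+16+3+11 = 78
Base→stop 1→stop 3→stop 4→stop 5→stop 2→Base: 16+13+19+13+3+8 = 72
Base→stop 1→stop 3→stop 5→stop 2→stop 4→Base: 16+13+20+3+16+24 = 92
Base→stop 1→stop 3→stop 5→stop 4→stop 2→Base: 16+13+20+13+16+8 = 86
Base→stop 1→stop 4→stop 2→stop 3→stop 5→Base: 16+14+16+23+20+11 = 100
Base→stop 1→stop 4→stop 2→stop 5→stop 3→Base: 16+14+16+3+20+29 = 98
… (46 more)
The minimum is 72.
One optimal route: Base → stop 1 → stop 3 → stop 4 → stop 5 → stop 2 → Base (or its reverse).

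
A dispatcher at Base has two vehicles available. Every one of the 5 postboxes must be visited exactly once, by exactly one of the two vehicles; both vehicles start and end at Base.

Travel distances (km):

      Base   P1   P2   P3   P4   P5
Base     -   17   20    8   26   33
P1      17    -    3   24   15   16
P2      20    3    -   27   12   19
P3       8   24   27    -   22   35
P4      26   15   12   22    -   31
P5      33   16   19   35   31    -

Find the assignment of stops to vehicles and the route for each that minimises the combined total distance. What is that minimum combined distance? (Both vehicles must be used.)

Minimum combined distance: 106 km.

Try each way of splitting the stops between the two vehicles (each non-empty) and, for each split, find the best tour for each vehicle:
  {P1} + {P2, P3, P4, P5}: 34 + 94 = 128
  {P2} + {P1, P3, P4, P5}: 40 + 94 = 134
  {P1, P2} + {P3, P4, P5}: 40 + 94 = 134
  {P3} + {P1, P2, P4, P5}: 16 + 90 = 106
  {P1, P3} + {P2, P4, P5}: 49 + 90 = 139
  {P2, P3} + {P1, P4, P5}: 55 + 90 = 145
  … (15 splits in total)
Best: vehicle 1 Base → P3 → Base = 16; vehicle 2 Base → P1 → P5 → P2 → P4 → Base = 90; combined 106.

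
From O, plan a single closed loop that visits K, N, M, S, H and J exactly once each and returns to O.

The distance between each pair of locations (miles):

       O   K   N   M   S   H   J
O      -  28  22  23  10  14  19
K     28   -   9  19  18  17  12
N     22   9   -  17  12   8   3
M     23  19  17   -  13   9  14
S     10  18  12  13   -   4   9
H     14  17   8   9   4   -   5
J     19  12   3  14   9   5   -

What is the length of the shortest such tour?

There are 360 distinct closed tours to check (reversals are equivalent).
O-K-N-M-S-H-J-O: 28+9+17+13+4+5+19 = 95
O-K-N-M-S-J-H-O: 28+9+17+13+9+5+14 = 95
O-K-N-M-H-S-J-O: 28+9+17+9+4+9+19 = 95
O-K-N-M-H-J-S-O: 28+9+17+9+5+9+10 = 87
O-K-N-M-J-S-H-O: 28+9+17+14+9+4+14 = 95
O-K-N-M-J-H-S-O: 28+9+17+14+5+4+10 = 87
O-K-N-S-M-H-J-O: 28+9+12+13+9+5+19 = 95
O-K-N-S-M-J-H-O: 28+9+12+13+14+5+14 = 95
… (352 more)
O-M-K-N-J-H-S-O: 23+19+9+3+5+4+10 = 73  ← best
The minimum is 73.
One optimal route: O → M → K → N → J → H → S → O (or its reverse).

Minimum total distance: 73 miles.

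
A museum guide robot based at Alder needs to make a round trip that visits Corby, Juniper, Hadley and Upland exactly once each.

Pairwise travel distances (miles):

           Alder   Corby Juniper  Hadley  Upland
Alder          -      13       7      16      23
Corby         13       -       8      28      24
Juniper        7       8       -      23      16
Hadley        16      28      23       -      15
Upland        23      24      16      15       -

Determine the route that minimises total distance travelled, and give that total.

Alder → Corby → Juniper → Hadley → Upland → Alder: 13+8+23+15+23 = 82
Alder → Corby → Juniper → Upland → Hadley → Alder: 13+8+16+15+16 = 68
Alder → Corby → Hadley → Juniper → Upland → Alder: 13+28+23+16+23 = 103
Alder → Corby → Hadley → Upland → Juniper → Alder: 13+28+15+16+7 = 79
Alder → Corby → Upland → Juniper → Hadley → Alder: 13+24+16+23+16 = 92
Alder → Corby → Upland → Hadley → Juniper → Alder: 13+24+15+23+7 = 82
Alder → Juniper → Corby → Hadley → Upland → Alder: 7+8+28+15+23 = 81
Alder → Juniper → Corby → Upland → Hadley → Alder: 7+8+24+15+16 = 70
Alder → Juniper → Hadley → Corby → Upland → Alder: 7+23+28+24+23 = 105
Alder → Juniper → Upland → Corby → Hadley → Alder: 7+16+24+28+16 = 91
Alder → Hadley → Corby → Juniper → Upland → Alder: 16+28+8+16+23 = 91
Alder → Hadley → Juniper → Corby → Upland → Alder: 16+23+8+24+23 = 94
The minimum is 68.
One optimal route: Alder → Corby → Juniper → Upland → Hadley → Alder (or its reverse).

Shortest round trip = 68 miles.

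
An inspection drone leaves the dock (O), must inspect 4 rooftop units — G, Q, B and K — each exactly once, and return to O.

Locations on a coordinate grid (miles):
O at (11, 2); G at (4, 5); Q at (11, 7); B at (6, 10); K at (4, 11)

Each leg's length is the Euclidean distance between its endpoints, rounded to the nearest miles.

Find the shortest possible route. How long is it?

Minimum total distance: 27 miles.

O→G→Q→B→K→O: 8+7+6+2+11 = 34
O→G→Q→K→B→O: 8+7+8+2+9 = 34
O→G→B→Q→K→O: 8+5+6+8+11 = 38
O→G→B→K→Q→O: 8+5+2+8+5 = 28
O→G→K→Q→B→O: 8+6+8+6+9 = 37
O→G→K→B→Q→O: 8+6+2+6+5 = 27
O→Q→G→B→K→O: 5+7+5+2+11 = 30
O→Q→G→K→B→O: 5+7+6+2+9 = 29
O→Q→B→G→K→O: 5+6+5+6+11 = 33
O→Q→K→G→B→O: 5+8+6+5+9 = 33
O→B→G→Q→K→O: 9+5+7+8+11 = 40
O→B→Q→G→K→O: 9+6+7+6+11 = 39
The minimum is 27.
One optimal route: O → G → K → B → Q → O (or its reverse).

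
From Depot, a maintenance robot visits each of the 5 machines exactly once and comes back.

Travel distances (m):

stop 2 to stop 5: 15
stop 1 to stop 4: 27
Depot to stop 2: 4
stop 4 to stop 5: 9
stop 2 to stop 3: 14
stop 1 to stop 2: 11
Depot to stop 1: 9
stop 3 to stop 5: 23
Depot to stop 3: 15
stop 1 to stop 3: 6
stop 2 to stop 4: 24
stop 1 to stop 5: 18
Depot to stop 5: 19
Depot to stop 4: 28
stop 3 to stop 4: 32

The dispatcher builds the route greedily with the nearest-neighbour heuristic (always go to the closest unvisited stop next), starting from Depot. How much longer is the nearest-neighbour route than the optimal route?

6 m longer than the optimal tour.

From Depot: stop 2=4, stop 1=9, stop 3=15, stop 5=19, stop 4=28 → choose stop 2 (4).
From stop 2: stop 1=11, stop 3=14, stop 5=15, stop 4=24 → choose stop 1 (11).
From stop 1: stop 3=6, stop 5=18, stop 4=27 → choose stop 3 (6).
From stop 3: stop 5=23, stop 4=32 → choose stop 5 (23).
From stop 5: stop 4=9 → choose stop 4 (9).
NN route Depot → stop 2 → stop 1 → stop 3 → stop 5 → stop 4 → Depot costs 81.
Optimal: Depot → stop 1 → stop 3 → stop 4 → stop 5 → stop 2 → Depot costs 75 (by enumerating all 60 distinct tours).
Excess = 81 − 75 = 6.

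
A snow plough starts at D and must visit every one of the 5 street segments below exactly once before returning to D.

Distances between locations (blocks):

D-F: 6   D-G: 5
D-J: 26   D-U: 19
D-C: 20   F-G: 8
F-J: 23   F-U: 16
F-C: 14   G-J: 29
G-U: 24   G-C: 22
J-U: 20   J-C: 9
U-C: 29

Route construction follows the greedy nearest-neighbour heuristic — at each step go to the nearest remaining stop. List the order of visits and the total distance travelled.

Nearest-neighbour total = 75 blocks; route D → G → F → C → J → U → D.

From D: distances to unvisited — G=5, F=6, U=19, C=20, J=26. Nearest is G (5).
From G: distances to unvisited — F=8, C=22, U=24, J=29. Nearest is F (8).
From F: distances to unvisited — C=14, U=16, J=23. Nearest is C (14).
From C: distances to unvisited — J=9, U=29. Nearest is J (9).
From J: distances to unvisited — U=20. Nearest is U (20).
Return U→D: 19.
Total = 5 + 8 + 14 + 9 + 20 + 19 = 75.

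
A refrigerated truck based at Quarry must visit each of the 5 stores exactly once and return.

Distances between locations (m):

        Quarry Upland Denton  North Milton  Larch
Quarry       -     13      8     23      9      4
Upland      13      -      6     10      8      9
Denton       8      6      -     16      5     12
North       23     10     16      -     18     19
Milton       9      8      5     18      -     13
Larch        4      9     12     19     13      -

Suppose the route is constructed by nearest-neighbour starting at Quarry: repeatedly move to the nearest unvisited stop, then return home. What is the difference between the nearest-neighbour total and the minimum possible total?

From Quarry: Larch=4, Denton=8, Milton=9, Upland=13, North=23 → choose Larch (4).
From Larch: Upland=9, Denton=12, Milton=13, North=19 → choose Upland (9).
From Upland: Denton=6, Milton=8, North=10 → choose Denton (6).
From Denton: Milton=5, North=16 → choose Milton (5).
From Milton: North=18 → choose North (18).
NN route Quarry → Larch → Upland → Denton → Milton → North → Quarry costs 65.
Optimal: Quarry → Milton → Denton → Upland → North → Larch → Quarry costs 53 (by enumerating all 60 distinct tours).
Excess = 65 − 53 = 12.

Excess over optimum: 12 m.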